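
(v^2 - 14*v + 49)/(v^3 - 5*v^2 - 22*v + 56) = (v - 7)/(v^2 + 2*v - 8)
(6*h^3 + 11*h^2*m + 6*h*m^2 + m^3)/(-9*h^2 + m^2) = (-2*h^2 - 3*h*m - m^2)/(3*h - m)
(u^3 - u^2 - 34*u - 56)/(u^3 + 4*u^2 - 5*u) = (u^3 - u^2 - 34*u - 56)/(u*(u^2 + 4*u - 5))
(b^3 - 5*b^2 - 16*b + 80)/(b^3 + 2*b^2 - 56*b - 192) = (b^2 - 9*b + 20)/(b^2 - 2*b - 48)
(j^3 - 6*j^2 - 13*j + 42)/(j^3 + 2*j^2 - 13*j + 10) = (j^2 - 4*j - 21)/(j^2 + 4*j - 5)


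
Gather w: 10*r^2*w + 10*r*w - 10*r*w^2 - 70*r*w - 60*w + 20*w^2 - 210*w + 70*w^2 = w^2*(90 - 10*r) + w*(10*r^2 - 60*r - 270)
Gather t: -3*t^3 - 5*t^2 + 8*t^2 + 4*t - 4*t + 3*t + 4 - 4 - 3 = -3*t^3 + 3*t^2 + 3*t - 3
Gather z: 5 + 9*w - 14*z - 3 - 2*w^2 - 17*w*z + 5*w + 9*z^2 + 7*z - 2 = -2*w^2 + 14*w + 9*z^2 + z*(-17*w - 7)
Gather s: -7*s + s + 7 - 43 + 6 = -6*s - 30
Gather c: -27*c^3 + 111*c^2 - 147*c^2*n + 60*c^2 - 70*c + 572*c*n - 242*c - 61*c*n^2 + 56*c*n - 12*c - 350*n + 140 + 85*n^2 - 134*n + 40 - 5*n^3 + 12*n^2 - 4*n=-27*c^3 + c^2*(171 - 147*n) + c*(-61*n^2 + 628*n - 324) - 5*n^3 + 97*n^2 - 488*n + 180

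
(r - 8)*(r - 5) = r^2 - 13*r + 40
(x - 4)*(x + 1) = x^2 - 3*x - 4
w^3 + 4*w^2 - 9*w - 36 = (w - 3)*(w + 3)*(w + 4)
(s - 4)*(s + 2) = s^2 - 2*s - 8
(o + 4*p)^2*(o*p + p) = o^3*p + 8*o^2*p^2 + o^2*p + 16*o*p^3 + 8*o*p^2 + 16*p^3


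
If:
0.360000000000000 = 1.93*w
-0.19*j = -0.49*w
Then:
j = 0.48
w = 0.19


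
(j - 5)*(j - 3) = j^2 - 8*j + 15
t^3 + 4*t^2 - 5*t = t*(t - 1)*(t + 5)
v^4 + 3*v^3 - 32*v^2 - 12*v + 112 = (v - 4)*(v - 2)*(v + 2)*(v + 7)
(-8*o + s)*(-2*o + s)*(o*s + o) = 16*o^3*s + 16*o^3 - 10*o^2*s^2 - 10*o^2*s + o*s^3 + o*s^2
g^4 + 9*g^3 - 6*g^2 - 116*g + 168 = (g - 2)^2*(g + 6)*(g + 7)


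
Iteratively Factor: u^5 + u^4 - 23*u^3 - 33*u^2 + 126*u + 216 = (u + 3)*(u^4 - 2*u^3 - 17*u^2 + 18*u + 72) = (u + 2)*(u + 3)*(u^3 - 4*u^2 - 9*u + 36) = (u + 2)*(u + 3)^2*(u^2 - 7*u + 12) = (u - 4)*(u + 2)*(u + 3)^2*(u - 3)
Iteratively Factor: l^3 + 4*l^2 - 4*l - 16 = (l + 2)*(l^2 + 2*l - 8) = (l - 2)*(l + 2)*(l + 4)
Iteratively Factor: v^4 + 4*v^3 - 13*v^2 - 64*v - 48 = (v - 4)*(v^3 + 8*v^2 + 19*v + 12) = (v - 4)*(v + 1)*(v^2 + 7*v + 12) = (v - 4)*(v + 1)*(v + 3)*(v + 4)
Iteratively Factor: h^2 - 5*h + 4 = (h - 4)*(h - 1)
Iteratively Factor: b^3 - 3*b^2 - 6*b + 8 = (b - 1)*(b^2 - 2*b - 8) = (b - 1)*(b + 2)*(b - 4)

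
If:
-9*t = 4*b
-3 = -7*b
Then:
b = 3/7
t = -4/21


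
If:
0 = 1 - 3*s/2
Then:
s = 2/3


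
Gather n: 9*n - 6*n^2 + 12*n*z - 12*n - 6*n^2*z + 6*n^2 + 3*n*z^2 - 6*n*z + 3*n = -6*n^2*z + n*(3*z^2 + 6*z)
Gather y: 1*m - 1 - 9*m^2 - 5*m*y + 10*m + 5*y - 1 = -9*m^2 + 11*m + y*(5 - 5*m) - 2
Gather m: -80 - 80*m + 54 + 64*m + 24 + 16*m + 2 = 0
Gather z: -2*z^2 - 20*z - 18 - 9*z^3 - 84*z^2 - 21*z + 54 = -9*z^3 - 86*z^2 - 41*z + 36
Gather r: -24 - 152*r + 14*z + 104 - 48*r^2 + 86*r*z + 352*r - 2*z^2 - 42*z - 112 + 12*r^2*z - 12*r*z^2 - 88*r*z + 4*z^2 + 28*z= r^2*(12*z - 48) + r*(-12*z^2 - 2*z + 200) + 2*z^2 - 32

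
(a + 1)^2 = a^2 + 2*a + 1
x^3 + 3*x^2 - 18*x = x*(x - 3)*(x + 6)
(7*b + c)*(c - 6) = 7*b*c - 42*b + c^2 - 6*c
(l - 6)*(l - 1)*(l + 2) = l^3 - 5*l^2 - 8*l + 12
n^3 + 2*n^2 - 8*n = n*(n - 2)*(n + 4)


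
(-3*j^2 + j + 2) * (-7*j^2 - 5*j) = 21*j^4 + 8*j^3 - 19*j^2 - 10*j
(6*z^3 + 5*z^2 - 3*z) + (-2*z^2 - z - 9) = 6*z^3 + 3*z^2 - 4*z - 9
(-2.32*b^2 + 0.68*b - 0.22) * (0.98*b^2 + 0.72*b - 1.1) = -2.2736*b^4 - 1.004*b^3 + 2.826*b^2 - 0.9064*b + 0.242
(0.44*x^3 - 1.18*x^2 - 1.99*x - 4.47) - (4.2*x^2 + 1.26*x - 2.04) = 0.44*x^3 - 5.38*x^2 - 3.25*x - 2.43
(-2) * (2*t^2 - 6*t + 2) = -4*t^2 + 12*t - 4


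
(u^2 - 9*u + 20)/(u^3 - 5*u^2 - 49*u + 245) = (u - 4)/(u^2 - 49)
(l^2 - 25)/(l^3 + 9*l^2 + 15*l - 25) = (l - 5)/(l^2 + 4*l - 5)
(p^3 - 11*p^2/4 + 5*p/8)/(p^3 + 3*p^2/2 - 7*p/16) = 2*(2*p - 5)/(4*p + 7)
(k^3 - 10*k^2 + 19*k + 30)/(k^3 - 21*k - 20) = (k - 6)/(k + 4)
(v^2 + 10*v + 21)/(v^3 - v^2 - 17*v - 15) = (v + 7)/(v^2 - 4*v - 5)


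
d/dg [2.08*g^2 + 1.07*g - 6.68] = 4.16*g + 1.07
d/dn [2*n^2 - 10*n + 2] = 4*n - 10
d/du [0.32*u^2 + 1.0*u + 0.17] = 0.64*u + 1.0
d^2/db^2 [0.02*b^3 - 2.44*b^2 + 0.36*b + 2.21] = 0.12*b - 4.88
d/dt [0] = 0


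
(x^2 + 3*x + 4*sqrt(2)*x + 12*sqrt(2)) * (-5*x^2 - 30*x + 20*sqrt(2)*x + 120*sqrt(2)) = -5*x^4 - 45*x^3 + 70*x^2 + 1440*x + 2880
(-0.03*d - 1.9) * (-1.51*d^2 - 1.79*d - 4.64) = 0.0453*d^3 + 2.9227*d^2 + 3.5402*d + 8.816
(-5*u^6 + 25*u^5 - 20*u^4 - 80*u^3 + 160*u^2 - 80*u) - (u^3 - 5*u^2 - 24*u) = -5*u^6 + 25*u^5 - 20*u^4 - 81*u^3 + 165*u^2 - 56*u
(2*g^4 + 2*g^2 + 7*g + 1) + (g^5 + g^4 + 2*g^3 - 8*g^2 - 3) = g^5 + 3*g^4 + 2*g^3 - 6*g^2 + 7*g - 2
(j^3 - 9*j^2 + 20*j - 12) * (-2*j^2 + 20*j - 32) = -2*j^5 + 38*j^4 - 252*j^3 + 712*j^2 - 880*j + 384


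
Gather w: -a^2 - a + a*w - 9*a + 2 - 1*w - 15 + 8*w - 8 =-a^2 - 10*a + w*(a + 7) - 21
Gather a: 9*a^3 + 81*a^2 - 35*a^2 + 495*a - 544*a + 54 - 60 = 9*a^3 + 46*a^2 - 49*a - 6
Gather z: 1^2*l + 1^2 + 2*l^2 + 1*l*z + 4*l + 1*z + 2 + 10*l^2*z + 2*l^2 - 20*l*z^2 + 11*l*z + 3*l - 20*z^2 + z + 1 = 4*l^2 + 8*l + z^2*(-20*l - 20) + z*(10*l^2 + 12*l + 2) + 4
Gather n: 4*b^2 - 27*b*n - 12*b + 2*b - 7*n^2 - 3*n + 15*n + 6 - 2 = 4*b^2 - 10*b - 7*n^2 + n*(12 - 27*b) + 4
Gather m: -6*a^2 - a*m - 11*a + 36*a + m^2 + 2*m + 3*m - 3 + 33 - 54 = -6*a^2 + 25*a + m^2 + m*(5 - a) - 24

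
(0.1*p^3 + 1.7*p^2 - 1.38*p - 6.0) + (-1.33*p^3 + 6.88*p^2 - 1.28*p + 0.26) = -1.23*p^3 + 8.58*p^2 - 2.66*p - 5.74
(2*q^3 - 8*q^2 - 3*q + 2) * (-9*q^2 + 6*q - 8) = -18*q^5 + 84*q^4 - 37*q^3 + 28*q^2 + 36*q - 16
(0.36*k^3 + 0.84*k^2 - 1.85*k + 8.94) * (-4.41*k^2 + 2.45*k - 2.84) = -1.5876*k^5 - 2.8224*k^4 + 9.1941*k^3 - 46.3435*k^2 + 27.157*k - 25.3896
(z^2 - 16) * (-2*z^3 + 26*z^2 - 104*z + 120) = -2*z^5 + 26*z^4 - 72*z^3 - 296*z^2 + 1664*z - 1920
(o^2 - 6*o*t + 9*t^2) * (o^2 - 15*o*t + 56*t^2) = o^4 - 21*o^3*t + 155*o^2*t^2 - 471*o*t^3 + 504*t^4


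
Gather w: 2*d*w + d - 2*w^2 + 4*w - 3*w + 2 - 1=d - 2*w^2 + w*(2*d + 1) + 1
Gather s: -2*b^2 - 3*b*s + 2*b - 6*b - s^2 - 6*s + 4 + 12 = -2*b^2 - 4*b - s^2 + s*(-3*b - 6) + 16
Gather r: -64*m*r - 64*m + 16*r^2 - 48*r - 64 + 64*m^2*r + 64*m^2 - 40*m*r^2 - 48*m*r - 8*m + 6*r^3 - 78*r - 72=64*m^2 - 72*m + 6*r^3 + r^2*(16 - 40*m) + r*(64*m^2 - 112*m - 126) - 136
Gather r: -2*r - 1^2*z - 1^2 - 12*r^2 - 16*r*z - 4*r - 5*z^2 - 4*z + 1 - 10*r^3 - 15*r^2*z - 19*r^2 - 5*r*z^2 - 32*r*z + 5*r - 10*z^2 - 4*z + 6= -10*r^3 + r^2*(-15*z - 31) + r*(-5*z^2 - 48*z - 1) - 15*z^2 - 9*z + 6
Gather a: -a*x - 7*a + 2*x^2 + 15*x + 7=a*(-x - 7) + 2*x^2 + 15*x + 7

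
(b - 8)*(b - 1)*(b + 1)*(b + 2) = b^4 - 6*b^3 - 17*b^2 + 6*b + 16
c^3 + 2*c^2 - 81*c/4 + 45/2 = (c - 5/2)*(c - 3/2)*(c + 6)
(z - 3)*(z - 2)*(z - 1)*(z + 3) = z^4 - 3*z^3 - 7*z^2 + 27*z - 18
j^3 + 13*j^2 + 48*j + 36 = (j + 1)*(j + 6)^2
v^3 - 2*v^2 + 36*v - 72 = (v - 2)*(v - 6*I)*(v + 6*I)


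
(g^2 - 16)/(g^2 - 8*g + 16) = (g + 4)/(g - 4)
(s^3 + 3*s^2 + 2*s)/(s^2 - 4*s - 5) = s*(s + 2)/(s - 5)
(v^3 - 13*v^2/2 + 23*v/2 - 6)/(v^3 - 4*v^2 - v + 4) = (v - 3/2)/(v + 1)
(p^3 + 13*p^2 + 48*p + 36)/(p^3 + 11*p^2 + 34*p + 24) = (p + 6)/(p + 4)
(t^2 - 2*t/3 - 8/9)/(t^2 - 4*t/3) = (t + 2/3)/t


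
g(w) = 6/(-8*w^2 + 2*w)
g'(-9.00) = 0.00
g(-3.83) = -0.05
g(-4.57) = -0.03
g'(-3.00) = -0.05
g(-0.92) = -0.70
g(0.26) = -288.46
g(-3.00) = -0.08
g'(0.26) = 29955.62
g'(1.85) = 0.30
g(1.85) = -0.25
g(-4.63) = -0.03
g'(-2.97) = -0.05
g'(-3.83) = -0.02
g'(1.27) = 1.02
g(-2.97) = -0.08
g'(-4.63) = -0.01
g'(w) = 6*(16*w - 2)/(-8*w^2 + 2*w)^2 = 3*(8*w - 1)/(w^2*(4*w - 1)^2)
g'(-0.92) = -1.35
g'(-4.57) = -0.01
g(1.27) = -0.58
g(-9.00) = -0.00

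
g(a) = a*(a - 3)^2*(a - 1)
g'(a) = a*(a - 3)^2 + a*(a - 1)*(2*a - 6) + (a - 3)^2*(a - 1)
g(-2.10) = 169.33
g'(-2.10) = -201.65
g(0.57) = -1.45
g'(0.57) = 2.02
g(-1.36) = 61.01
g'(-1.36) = -98.70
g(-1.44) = 69.27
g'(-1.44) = -107.69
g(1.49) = 1.66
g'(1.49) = 2.31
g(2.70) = 0.41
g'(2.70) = -2.36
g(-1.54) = 80.62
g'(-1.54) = -119.61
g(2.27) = 1.54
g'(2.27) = -2.32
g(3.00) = 0.00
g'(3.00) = 0.00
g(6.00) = 270.00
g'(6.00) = 279.00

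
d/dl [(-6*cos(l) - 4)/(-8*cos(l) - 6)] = -sin(l)/(4*cos(l) + 3)^2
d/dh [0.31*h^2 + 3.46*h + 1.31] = 0.62*h + 3.46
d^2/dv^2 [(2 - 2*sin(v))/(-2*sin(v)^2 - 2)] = (-9*sin(v)^5 + 4*sin(v)^4 - 10*sin(v)^2 + 4*sin(v) - 9*sin(3*v)/2 + sin(5*v)/2 + 2)/(sin(v)^2 + 1)^3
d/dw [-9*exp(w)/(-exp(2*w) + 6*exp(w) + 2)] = 9*(-exp(2*w) - 2)*exp(w)/(exp(4*w) - 12*exp(3*w) + 32*exp(2*w) + 24*exp(w) + 4)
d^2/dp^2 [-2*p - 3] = 0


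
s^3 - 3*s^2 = s^2*(s - 3)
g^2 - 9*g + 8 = (g - 8)*(g - 1)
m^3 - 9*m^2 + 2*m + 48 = (m - 8)*(m - 3)*(m + 2)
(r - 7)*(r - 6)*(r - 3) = r^3 - 16*r^2 + 81*r - 126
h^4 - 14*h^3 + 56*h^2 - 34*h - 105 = (h - 7)*(h - 5)*(h - 3)*(h + 1)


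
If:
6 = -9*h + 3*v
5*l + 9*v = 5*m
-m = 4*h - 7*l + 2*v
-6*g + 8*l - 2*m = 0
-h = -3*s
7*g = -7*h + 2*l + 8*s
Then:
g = 170/411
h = 62/137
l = 998/411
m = 3482/411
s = 62/411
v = 460/137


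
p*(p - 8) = p^2 - 8*p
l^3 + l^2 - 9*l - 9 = (l - 3)*(l + 1)*(l + 3)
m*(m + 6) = m^2 + 6*m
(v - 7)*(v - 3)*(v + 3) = v^3 - 7*v^2 - 9*v + 63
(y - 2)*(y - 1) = y^2 - 3*y + 2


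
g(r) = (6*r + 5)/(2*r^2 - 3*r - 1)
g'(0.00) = 9.00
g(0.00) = -5.00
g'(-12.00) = -0.01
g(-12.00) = -0.21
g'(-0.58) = 8.30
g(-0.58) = 1.08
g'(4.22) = -0.60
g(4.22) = 1.38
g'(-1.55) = 0.16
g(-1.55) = -0.51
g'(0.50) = -1.00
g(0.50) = -4.00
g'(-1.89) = 0.03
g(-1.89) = -0.54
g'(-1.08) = 0.79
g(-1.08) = -0.32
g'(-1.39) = 0.28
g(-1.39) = -0.47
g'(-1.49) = 0.19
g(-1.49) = -0.50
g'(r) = (3 - 4*r)*(6*r + 5)/(2*r^2 - 3*r - 1)^2 + 6/(2*r^2 - 3*r - 1) = (-12*r^2 - 20*r + 9)/(4*r^4 - 12*r^3 + 5*r^2 + 6*r + 1)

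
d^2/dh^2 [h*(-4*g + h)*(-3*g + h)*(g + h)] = 10*g^2 - 36*g*h + 12*h^2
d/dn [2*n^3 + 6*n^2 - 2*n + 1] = 6*n^2 + 12*n - 2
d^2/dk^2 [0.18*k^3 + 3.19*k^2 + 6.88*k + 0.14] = 1.08*k + 6.38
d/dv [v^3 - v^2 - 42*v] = 3*v^2 - 2*v - 42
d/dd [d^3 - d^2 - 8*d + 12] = 3*d^2 - 2*d - 8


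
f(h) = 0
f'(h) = 0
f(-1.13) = 0.00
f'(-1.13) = 0.00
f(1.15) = 0.00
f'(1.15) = 0.00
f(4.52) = 0.00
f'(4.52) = 0.00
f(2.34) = 0.00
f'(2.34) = 0.00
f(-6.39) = 0.00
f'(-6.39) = 0.00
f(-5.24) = 0.00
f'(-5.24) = 0.00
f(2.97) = 0.00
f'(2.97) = 0.00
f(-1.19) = 0.00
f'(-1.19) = 0.00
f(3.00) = 0.00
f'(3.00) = 0.00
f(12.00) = 0.00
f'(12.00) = 0.00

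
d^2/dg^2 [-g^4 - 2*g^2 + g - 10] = -12*g^2 - 4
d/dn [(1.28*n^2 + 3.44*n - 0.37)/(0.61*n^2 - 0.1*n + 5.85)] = (-2.2264*n^2 + 15.4274*n + 20.087)/(0.3721*n^4 - 0.122*n^3 + 7.147*n^2 - 1.17*n + 34.2225)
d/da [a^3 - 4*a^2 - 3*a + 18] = 3*a^2 - 8*a - 3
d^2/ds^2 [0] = 0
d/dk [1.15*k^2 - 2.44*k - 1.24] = 2.3*k - 2.44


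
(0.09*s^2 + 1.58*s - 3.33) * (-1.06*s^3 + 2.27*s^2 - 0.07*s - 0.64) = -0.0954*s^5 - 1.4705*s^4 + 7.1101*s^3 - 7.7273*s^2 - 0.7781*s + 2.1312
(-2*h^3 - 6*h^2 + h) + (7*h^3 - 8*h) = 5*h^3 - 6*h^2 - 7*h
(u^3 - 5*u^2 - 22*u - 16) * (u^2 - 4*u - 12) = u^5 - 9*u^4 - 14*u^3 + 132*u^2 + 328*u + 192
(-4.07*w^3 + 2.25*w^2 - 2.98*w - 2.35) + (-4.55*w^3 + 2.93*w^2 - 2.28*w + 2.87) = -8.62*w^3 + 5.18*w^2 - 5.26*w + 0.52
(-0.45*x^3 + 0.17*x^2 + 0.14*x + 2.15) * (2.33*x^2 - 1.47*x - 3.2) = -1.0485*x^5 + 1.0576*x^4 + 1.5163*x^3 + 4.2597*x^2 - 3.6085*x - 6.88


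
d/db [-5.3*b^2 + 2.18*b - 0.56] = 2.18 - 10.6*b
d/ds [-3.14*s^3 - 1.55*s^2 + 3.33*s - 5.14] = -9.42*s^2 - 3.1*s + 3.33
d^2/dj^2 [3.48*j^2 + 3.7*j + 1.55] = 6.96000000000000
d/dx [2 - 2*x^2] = -4*x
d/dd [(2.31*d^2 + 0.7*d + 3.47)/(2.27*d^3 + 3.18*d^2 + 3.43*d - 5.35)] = (-5.2437*d^4 - 3.178*d^3 - 17.9334*d^2 - 46.7862*d - 15.6471)/(5.1529*d^6 + 14.4372*d^5 + 25.6846*d^4 - 2.4742*d^3 - 22.2611*d^2 - 36.701*d + 28.6225)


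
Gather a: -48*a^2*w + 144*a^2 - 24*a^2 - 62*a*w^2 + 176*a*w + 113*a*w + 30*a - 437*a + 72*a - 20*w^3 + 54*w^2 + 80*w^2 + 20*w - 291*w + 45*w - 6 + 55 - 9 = a^2*(120 - 48*w) + a*(-62*w^2 + 289*w - 335) - 20*w^3 + 134*w^2 - 226*w + 40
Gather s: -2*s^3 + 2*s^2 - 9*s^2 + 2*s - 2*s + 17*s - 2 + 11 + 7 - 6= -2*s^3 - 7*s^2 + 17*s + 10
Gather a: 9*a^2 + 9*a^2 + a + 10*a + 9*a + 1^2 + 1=18*a^2 + 20*a + 2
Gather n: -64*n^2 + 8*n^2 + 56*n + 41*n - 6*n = -56*n^2 + 91*n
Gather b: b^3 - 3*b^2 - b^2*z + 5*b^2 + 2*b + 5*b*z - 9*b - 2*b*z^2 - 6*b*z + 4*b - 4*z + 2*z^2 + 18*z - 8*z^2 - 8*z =b^3 + b^2*(2 - z) + b*(-2*z^2 - z - 3) - 6*z^2 + 6*z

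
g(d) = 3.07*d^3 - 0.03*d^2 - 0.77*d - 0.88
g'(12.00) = 1324.75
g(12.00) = 5290.52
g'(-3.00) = 82.30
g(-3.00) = -81.73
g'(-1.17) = 11.91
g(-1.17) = -4.94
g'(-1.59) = 22.61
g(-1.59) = -12.07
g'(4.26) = 166.11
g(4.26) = 232.63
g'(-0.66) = 3.28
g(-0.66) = -1.27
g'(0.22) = -0.34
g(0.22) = -1.02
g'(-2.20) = 43.94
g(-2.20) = -32.02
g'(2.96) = 79.75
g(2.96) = 76.20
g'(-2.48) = 56.02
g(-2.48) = -45.98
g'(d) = 9.21*d^2 - 0.06*d - 0.77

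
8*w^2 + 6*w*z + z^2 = (2*w + z)*(4*w + z)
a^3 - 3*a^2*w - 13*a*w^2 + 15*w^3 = (a - 5*w)*(a - w)*(a + 3*w)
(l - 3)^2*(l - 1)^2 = l^4 - 8*l^3 + 22*l^2 - 24*l + 9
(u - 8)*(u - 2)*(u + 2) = u^3 - 8*u^2 - 4*u + 32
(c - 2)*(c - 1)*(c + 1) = c^3 - 2*c^2 - c + 2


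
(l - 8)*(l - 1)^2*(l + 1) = l^4 - 9*l^3 + 7*l^2 + 9*l - 8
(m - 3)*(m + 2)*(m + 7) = m^3 + 6*m^2 - 13*m - 42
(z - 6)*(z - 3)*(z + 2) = z^3 - 7*z^2 + 36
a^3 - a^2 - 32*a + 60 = (a - 5)*(a - 2)*(a + 6)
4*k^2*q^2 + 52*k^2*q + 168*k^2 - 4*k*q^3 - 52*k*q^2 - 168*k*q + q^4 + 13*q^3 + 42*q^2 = (-2*k + q)^2*(q + 6)*(q + 7)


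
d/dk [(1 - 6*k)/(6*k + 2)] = -9/(18*k^2 + 12*k + 2)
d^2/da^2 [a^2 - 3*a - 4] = 2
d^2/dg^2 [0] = 0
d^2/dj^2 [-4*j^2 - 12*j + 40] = -8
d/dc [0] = 0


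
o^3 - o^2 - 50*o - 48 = (o - 8)*(o + 1)*(o + 6)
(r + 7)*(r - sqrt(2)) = r^2 - sqrt(2)*r + 7*r - 7*sqrt(2)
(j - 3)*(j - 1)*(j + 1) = j^3 - 3*j^2 - j + 3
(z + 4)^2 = z^2 + 8*z + 16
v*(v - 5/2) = v^2 - 5*v/2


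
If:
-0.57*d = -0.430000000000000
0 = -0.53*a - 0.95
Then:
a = -1.79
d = 0.75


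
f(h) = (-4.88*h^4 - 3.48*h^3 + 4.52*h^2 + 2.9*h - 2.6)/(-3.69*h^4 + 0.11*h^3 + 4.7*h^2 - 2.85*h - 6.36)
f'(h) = (-19.52*h^3 - 10.44*h^2 + 9.04*h + 2.9)/(-3.69*h^4 + 0.11*h^3 + 4.7*h^2 - 2.85*h - 6.36) + (14.76*h^3 - 0.33*h^2 - 9.4*h + 2.85)*(-4.88*h^4 - 3.48*h^3 + 4.52*h^2 + 2.9*h - 2.6)/(-3.69*h^4 + 0.11*h^3 + 4.7*h^2 - 2.85*h - 6.36)^2 = (-13.378*h^6 - 12.5144*h^5 + 56.9738*h^4 + 104.9692*h^3 + 40.7444*h^2 - 33.0544*h - 25.854)/(13.6161*h^8 - 0.8118*h^7 - 34.6739*h^6 + 22.067*h^5 + 68.3998*h^4 - 28.1892*h^3 - 51.6615*h^2 + 36.252*h + 40.4496)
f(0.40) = 0.16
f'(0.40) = -0.53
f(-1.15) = 0.92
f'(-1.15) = 0.02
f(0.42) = 0.15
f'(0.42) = -0.50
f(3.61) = 1.60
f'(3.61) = -0.07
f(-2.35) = 1.01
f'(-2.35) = -0.09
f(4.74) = 1.54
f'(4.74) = -0.05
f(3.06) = 1.64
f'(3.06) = -0.07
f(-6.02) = 1.17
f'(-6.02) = -0.02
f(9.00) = 1.44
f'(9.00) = -0.01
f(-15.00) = 1.26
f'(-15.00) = -0.00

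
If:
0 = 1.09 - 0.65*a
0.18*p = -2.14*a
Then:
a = 1.68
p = -19.94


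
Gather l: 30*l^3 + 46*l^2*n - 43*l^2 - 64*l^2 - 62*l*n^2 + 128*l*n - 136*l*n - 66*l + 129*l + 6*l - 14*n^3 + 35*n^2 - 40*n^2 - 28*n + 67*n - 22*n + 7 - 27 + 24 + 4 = 30*l^3 + l^2*(46*n - 107) + l*(-62*n^2 - 8*n + 69) - 14*n^3 - 5*n^2 + 17*n + 8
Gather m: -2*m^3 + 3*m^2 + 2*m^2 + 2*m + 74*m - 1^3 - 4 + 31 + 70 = -2*m^3 + 5*m^2 + 76*m + 96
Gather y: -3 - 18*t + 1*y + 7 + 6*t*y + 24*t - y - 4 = 6*t*y + 6*t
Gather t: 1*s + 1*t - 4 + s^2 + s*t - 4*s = s^2 - 3*s + t*(s + 1) - 4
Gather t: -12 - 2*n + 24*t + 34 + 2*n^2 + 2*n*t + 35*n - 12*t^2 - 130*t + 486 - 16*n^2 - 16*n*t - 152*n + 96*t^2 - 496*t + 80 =-14*n^2 - 119*n + 84*t^2 + t*(-14*n - 602) + 588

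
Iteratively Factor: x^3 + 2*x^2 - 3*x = (x - 1)*(x^2 + 3*x) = (x - 1)*(x + 3)*(x)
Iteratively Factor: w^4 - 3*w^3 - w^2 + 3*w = (w - 3)*(w^3 - w) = (w - 3)*(w + 1)*(w^2 - w) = w*(w - 3)*(w + 1)*(w - 1)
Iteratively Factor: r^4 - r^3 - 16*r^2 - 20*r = (r - 5)*(r^3 + 4*r^2 + 4*r) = (r - 5)*(r + 2)*(r^2 + 2*r) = (r - 5)*(r + 2)^2*(r)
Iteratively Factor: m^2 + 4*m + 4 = (m + 2)*(m + 2)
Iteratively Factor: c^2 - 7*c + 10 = (c - 5)*(c - 2)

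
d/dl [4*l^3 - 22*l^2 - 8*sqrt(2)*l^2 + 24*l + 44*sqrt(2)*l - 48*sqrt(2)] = 12*l^2 - 44*l - 16*sqrt(2)*l + 24 + 44*sqrt(2)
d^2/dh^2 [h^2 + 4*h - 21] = 2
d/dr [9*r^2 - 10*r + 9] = 18*r - 10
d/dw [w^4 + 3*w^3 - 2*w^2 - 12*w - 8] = 4*w^3 + 9*w^2 - 4*w - 12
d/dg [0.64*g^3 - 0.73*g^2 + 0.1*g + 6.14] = 1.92*g^2 - 1.46*g + 0.1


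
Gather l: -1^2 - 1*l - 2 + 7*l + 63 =6*l + 60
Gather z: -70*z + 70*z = 0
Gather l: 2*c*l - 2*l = l*(2*c - 2)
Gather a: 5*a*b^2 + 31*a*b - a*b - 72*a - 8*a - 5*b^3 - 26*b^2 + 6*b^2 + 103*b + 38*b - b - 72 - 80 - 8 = a*(5*b^2 + 30*b - 80) - 5*b^3 - 20*b^2 + 140*b - 160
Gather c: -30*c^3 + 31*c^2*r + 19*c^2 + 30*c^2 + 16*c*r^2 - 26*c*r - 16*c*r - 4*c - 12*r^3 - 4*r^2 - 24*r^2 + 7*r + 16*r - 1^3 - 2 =-30*c^3 + c^2*(31*r + 49) + c*(16*r^2 - 42*r - 4) - 12*r^3 - 28*r^2 + 23*r - 3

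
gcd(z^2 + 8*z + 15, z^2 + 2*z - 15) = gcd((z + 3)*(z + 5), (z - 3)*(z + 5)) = z + 5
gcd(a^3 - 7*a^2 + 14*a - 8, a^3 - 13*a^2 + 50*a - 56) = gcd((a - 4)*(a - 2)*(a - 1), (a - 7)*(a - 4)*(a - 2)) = a^2 - 6*a + 8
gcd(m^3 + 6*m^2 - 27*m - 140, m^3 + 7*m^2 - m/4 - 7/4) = m + 7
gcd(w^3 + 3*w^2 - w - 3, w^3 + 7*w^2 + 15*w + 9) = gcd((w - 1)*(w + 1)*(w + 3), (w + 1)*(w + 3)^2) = w^2 + 4*w + 3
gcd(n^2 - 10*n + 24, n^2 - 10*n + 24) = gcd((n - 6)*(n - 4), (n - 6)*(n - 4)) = n^2 - 10*n + 24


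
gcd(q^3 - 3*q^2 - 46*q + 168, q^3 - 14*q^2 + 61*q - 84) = q - 4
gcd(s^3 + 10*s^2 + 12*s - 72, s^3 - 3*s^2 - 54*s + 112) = s - 2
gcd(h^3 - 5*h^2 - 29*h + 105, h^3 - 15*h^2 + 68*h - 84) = h - 7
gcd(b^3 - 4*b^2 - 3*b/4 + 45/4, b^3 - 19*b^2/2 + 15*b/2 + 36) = b^2 - 3*b/2 - 9/2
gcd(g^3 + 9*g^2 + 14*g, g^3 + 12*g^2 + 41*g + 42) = g^2 + 9*g + 14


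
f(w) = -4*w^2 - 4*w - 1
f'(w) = -8*w - 4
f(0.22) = -2.07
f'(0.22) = -5.76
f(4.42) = -96.83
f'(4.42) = -39.36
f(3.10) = -51.84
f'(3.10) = -28.80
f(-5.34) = -93.70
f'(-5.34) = 38.72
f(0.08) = -1.35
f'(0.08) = -4.64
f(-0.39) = -0.05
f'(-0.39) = -0.88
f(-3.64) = -39.44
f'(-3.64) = 25.12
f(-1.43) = -3.46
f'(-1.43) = 7.44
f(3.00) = -49.00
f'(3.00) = -28.00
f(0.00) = -1.00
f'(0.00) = -4.00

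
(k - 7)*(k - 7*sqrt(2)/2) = k^2 - 7*k - 7*sqrt(2)*k/2 + 49*sqrt(2)/2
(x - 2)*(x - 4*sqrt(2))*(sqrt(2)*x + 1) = sqrt(2)*x^3 - 7*x^2 - 2*sqrt(2)*x^2 - 4*sqrt(2)*x + 14*x + 8*sqrt(2)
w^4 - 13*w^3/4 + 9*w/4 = w*(w - 3)*(w - 1)*(w + 3/4)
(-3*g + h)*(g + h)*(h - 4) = -3*g^2*h + 12*g^2 - 2*g*h^2 + 8*g*h + h^3 - 4*h^2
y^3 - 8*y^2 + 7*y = y*(y - 7)*(y - 1)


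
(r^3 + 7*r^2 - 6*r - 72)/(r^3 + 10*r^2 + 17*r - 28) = (r^2 + 3*r - 18)/(r^2 + 6*r - 7)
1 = 1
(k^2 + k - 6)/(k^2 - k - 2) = (k + 3)/(k + 1)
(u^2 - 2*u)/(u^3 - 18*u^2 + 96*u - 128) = u/(u^2 - 16*u + 64)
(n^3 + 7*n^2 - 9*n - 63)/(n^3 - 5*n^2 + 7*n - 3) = (n^2 + 10*n + 21)/(n^2 - 2*n + 1)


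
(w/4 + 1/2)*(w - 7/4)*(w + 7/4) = w^3/4 + w^2/2 - 49*w/64 - 49/32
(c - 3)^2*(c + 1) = c^3 - 5*c^2 + 3*c + 9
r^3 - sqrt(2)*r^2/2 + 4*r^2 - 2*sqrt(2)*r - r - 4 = (r + 4)*(r - sqrt(2))*(r + sqrt(2)/2)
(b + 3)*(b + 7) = b^2 + 10*b + 21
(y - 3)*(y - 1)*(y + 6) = y^3 + 2*y^2 - 21*y + 18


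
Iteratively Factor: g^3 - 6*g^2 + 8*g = (g)*(g^2 - 6*g + 8) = g*(g - 2)*(g - 4)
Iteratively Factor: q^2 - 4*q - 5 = (q + 1)*(q - 5)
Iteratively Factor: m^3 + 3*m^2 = (m)*(m^2 + 3*m) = m*(m + 3)*(m)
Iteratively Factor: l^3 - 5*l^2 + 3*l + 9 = (l + 1)*(l^2 - 6*l + 9) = (l - 3)*(l + 1)*(l - 3)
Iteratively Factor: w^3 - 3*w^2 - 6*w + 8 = (w - 4)*(w^2 + w - 2) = (w - 4)*(w - 1)*(w + 2)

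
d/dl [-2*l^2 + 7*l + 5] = 7 - 4*l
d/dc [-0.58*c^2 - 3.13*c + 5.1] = -1.16*c - 3.13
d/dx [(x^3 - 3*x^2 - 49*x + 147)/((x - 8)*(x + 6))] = (x^4 - 4*x^3 - 89*x^2 - 6*x + 2646)/(x^4 - 4*x^3 - 92*x^2 + 192*x + 2304)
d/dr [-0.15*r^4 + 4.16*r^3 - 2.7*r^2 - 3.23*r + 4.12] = -0.6*r^3 + 12.48*r^2 - 5.4*r - 3.23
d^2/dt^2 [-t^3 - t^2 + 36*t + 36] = -6*t - 2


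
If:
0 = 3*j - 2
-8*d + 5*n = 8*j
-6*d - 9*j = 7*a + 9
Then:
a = -15*n/28 - 11/7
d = 5*n/8 - 2/3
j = 2/3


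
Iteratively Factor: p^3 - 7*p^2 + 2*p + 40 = (p + 2)*(p^2 - 9*p + 20) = (p - 5)*(p + 2)*(p - 4)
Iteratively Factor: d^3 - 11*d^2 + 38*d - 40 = (d - 2)*(d^2 - 9*d + 20) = (d - 5)*(d - 2)*(d - 4)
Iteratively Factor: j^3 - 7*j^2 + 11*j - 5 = (j - 1)*(j^2 - 6*j + 5) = (j - 5)*(j - 1)*(j - 1)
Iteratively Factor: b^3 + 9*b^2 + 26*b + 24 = (b + 3)*(b^2 + 6*b + 8) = (b + 2)*(b + 3)*(b + 4)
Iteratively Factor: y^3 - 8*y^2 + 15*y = (y - 5)*(y^2 - 3*y) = (y - 5)*(y - 3)*(y)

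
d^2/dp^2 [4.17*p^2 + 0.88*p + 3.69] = 8.34000000000000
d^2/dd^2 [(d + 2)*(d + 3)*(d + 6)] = 6*d + 22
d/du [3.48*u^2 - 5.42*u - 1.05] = 6.96*u - 5.42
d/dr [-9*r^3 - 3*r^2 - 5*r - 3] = -27*r^2 - 6*r - 5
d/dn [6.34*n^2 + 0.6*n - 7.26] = 12.68*n + 0.6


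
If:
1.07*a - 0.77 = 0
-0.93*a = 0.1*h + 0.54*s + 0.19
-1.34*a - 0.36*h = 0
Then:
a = 0.72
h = -2.68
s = -1.10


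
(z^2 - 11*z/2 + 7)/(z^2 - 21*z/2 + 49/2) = (z - 2)/(z - 7)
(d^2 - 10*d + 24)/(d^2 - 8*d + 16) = (d - 6)/(d - 4)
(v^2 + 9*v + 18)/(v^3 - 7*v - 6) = (v^2 + 9*v + 18)/(v^3 - 7*v - 6)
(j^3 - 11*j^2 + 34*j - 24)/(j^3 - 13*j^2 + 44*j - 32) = (j - 6)/(j - 8)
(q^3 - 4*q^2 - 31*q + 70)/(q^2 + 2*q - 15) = (q^2 - 9*q + 14)/(q - 3)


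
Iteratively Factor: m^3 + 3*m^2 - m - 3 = (m - 1)*(m^2 + 4*m + 3) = (m - 1)*(m + 1)*(m + 3)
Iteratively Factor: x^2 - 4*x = (x)*(x - 4)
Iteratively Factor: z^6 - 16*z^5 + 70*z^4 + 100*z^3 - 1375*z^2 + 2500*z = (z - 5)*(z^5 - 11*z^4 + 15*z^3 + 175*z^2 - 500*z) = (z - 5)^2*(z^4 - 6*z^3 - 15*z^2 + 100*z) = (z - 5)^3*(z^3 - z^2 - 20*z) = (z - 5)^4*(z^2 + 4*z) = z*(z - 5)^4*(z + 4)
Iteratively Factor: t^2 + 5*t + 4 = (t + 4)*(t + 1)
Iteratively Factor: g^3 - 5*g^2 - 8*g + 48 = (g + 3)*(g^2 - 8*g + 16) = (g - 4)*(g + 3)*(g - 4)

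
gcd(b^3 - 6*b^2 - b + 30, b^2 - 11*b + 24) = b - 3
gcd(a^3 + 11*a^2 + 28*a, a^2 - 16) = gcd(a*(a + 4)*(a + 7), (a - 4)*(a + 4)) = a + 4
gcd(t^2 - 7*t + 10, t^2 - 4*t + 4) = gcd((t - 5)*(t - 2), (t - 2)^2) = t - 2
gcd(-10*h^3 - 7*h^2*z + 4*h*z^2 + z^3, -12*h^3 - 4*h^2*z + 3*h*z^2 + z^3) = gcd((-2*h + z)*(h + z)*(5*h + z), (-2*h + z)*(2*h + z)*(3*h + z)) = -2*h + z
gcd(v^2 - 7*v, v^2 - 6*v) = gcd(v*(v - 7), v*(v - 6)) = v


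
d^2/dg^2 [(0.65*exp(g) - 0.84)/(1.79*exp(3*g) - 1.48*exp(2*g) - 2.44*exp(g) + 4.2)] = (8.33066*exp(6*g) - 29.388936*exp(5*g) + 37.258128*exp(4*g) - 65.896556*exp(3*g) + 71.978256*exp(2*g) - 19.225584*exp(g) + 2.85768)*exp(g)/(5.735339*exp(9*g) - 14.226204*exp(8*g) - 11.691564*exp(7*g) + 75.914156*exp(6*g) - 50.822736*exp(5*g) - 108.898464*exp(4*g) + 171.202256*exp(3*g) - 3.30624*exp(2*g) - 129.1248*exp(g) + 74.088)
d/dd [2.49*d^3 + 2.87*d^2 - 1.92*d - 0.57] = 7.47*d^2 + 5.74*d - 1.92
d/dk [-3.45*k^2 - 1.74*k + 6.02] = -6.9*k - 1.74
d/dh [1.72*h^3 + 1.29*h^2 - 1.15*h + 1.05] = 5.16*h^2 + 2.58*h - 1.15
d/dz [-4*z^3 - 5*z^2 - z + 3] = -12*z^2 - 10*z - 1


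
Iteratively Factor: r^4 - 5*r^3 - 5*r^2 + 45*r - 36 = (r - 1)*(r^3 - 4*r^2 - 9*r + 36) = (r - 4)*(r - 1)*(r^2 - 9) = (r - 4)*(r - 3)*(r - 1)*(r + 3)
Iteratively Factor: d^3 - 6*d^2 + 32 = (d - 4)*(d^2 - 2*d - 8) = (d - 4)^2*(d + 2)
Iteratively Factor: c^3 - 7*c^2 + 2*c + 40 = (c - 4)*(c^2 - 3*c - 10) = (c - 5)*(c - 4)*(c + 2)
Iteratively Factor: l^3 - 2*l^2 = (l)*(l^2 - 2*l) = l^2*(l - 2)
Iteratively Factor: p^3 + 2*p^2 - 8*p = (p)*(p^2 + 2*p - 8) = p*(p - 2)*(p + 4)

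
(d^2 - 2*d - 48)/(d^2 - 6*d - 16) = (d + 6)/(d + 2)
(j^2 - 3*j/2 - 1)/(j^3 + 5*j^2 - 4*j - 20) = (j + 1/2)/(j^2 + 7*j + 10)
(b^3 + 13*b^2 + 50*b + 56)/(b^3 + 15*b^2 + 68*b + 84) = (b + 4)/(b + 6)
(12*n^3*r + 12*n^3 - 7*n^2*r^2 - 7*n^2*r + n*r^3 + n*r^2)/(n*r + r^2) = n*(12*n^2*r + 12*n^2 - 7*n*r^2 - 7*n*r + r^3 + r^2)/(r*(n + r))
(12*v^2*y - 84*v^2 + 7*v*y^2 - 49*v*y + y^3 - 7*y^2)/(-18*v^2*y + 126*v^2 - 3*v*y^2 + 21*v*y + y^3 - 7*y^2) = (4*v + y)/(-6*v + y)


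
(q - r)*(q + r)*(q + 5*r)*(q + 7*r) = q^4 + 12*q^3*r + 34*q^2*r^2 - 12*q*r^3 - 35*r^4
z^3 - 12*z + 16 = (z - 2)^2*(z + 4)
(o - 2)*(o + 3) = o^2 + o - 6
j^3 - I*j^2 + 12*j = j*(j - 4*I)*(j + 3*I)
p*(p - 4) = p^2 - 4*p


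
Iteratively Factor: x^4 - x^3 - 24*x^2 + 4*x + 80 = (x + 4)*(x^3 - 5*x^2 - 4*x + 20) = (x - 2)*(x + 4)*(x^2 - 3*x - 10) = (x - 2)*(x + 2)*(x + 4)*(x - 5)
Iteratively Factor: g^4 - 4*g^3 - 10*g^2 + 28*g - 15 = (g + 3)*(g^3 - 7*g^2 + 11*g - 5) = (g - 5)*(g + 3)*(g^2 - 2*g + 1) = (g - 5)*(g - 1)*(g + 3)*(g - 1)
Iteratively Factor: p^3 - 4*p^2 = (p)*(p^2 - 4*p) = p*(p - 4)*(p)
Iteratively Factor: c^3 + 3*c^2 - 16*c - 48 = (c + 4)*(c^2 - c - 12) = (c - 4)*(c + 4)*(c + 3)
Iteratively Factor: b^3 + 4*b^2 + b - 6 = (b + 3)*(b^2 + b - 2) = (b + 2)*(b + 3)*(b - 1)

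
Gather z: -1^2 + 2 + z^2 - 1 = z^2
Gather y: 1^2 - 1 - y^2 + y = -y^2 + y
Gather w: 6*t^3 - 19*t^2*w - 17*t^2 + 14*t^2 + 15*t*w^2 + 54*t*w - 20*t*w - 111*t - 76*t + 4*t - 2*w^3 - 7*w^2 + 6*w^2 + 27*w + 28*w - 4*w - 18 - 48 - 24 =6*t^3 - 3*t^2 - 183*t - 2*w^3 + w^2*(15*t - 1) + w*(-19*t^2 + 34*t + 51) - 90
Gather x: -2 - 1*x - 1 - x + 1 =-2*x - 2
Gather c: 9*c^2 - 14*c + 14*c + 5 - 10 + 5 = 9*c^2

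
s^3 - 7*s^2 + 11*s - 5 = (s - 5)*(s - 1)^2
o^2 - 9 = (o - 3)*(o + 3)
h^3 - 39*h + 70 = (h - 5)*(h - 2)*(h + 7)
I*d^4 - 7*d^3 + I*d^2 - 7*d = d*(d + I)*(d + 7*I)*(I*d + 1)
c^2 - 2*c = c*(c - 2)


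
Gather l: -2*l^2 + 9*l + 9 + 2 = -2*l^2 + 9*l + 11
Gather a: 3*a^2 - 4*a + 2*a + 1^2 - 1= 3*a^2 - 2*a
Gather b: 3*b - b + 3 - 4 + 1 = 2*b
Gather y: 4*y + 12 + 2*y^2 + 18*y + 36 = 2*y^2 + 22*y + 48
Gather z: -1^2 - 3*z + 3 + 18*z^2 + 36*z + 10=18*z^2 + 33*z + 12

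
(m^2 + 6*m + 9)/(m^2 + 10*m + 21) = (m + 3)/(m + 7)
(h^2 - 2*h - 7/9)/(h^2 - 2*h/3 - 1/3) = (h - 7/3)/(h - 1)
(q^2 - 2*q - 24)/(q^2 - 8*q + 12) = (q + 4)/(q - 2)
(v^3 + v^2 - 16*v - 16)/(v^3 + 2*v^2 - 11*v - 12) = (v - 4)/(v - 3)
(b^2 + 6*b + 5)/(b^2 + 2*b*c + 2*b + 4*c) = (b^2 + 6*b + 5)/(b^2 + 2*b*c + 2*b + 4*c)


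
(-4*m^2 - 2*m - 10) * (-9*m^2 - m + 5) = 36*m^4 + 22*m^3 + 72*m^2 - 50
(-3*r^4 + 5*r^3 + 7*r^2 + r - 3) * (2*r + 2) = -6*r^5 + 4*r^4 + 24*r^3 + 16*r^2 - 4*r - 6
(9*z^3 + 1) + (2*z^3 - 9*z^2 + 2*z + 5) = 11*z^3 - 9*z^2 + 2*z + 6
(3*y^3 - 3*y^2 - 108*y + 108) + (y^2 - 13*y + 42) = 3*y^3 - 2*y^2 - 121*y + 150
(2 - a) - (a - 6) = 8 - 2*a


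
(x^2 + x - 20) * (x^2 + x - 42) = x^4 + 2*x^3 - 61*x^2 - 62*x + 840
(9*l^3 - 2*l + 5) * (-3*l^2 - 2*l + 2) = -27*l^5 - 18*l^4 + 24*l^3 - 11*l^2 - 14*l + 10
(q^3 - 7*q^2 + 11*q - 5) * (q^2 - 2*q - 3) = q^5 - 9*q^4 + 22*q^3 - 6*q^2 - 23*q + 15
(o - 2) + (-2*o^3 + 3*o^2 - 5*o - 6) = -2*o^3 + 3*o^2 - 4*o - 8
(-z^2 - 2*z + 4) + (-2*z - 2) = -z^2 - 4*z + 2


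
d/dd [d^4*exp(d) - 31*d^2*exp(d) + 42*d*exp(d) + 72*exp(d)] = (d^4 + 4*d^3 - 31*d^2 - 20*d + 114)*exp(d)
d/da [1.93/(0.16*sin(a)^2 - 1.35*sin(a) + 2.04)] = (2.6055 - 0.6176*sin(a))*cos(a)/(0.16*sin(a)^2 - 1.35*sin(a) + 2.04)^2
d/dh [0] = 0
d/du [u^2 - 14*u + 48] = 2*u - 14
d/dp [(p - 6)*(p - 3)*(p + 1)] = 3*p^2 - 16*p + 9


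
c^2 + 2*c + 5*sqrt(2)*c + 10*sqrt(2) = (c + 2)*(c + 5*sqrt(2))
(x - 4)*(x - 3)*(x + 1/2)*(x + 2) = x^4 - 9*x^3/2 - 9*x^2/2 + 23*x + 12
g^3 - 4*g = g*(g - 2)*(g + 2)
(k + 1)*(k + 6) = k^2 + 7*k + 6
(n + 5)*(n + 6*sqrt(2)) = n^2 + 5*n + 6*sqrt(2)*n + 30*sqrt(2)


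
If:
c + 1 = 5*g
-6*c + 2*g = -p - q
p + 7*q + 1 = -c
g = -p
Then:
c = 1/69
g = 14/69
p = -14/69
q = -8/69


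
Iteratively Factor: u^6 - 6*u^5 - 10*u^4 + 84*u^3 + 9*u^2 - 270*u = (u + 2)*(u^5 - 8*u^4 + 6*u^3 + 72*u^2 - 135*u) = (u + 2)*(u + 3)*(u^4 - 11*u^3 + 39*u^2 - 45*u) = (u - 3)*(u + 2)*(u + 3)*(u^3 - 8*u^2 + 15*u) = (u - 3)^2*(u + 2)*(u + 3)*(u^2 - 5*u) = (u - 5)*(u - 3)^2*(u + 2)*(u + 3)*(u)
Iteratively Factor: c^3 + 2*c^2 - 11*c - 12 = (c + 4)*(c^2 - 2*c - 3) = (c - 3)*(c + 4)*(c + 1)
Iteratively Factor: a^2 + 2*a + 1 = (a + 1)*(a + 1)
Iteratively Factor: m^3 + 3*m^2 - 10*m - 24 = (m + 2)*(m^2 + m - 12) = (m + 2)*(m + 4)*(m - 3)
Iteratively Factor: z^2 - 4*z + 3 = (z - 1)*(z - 3)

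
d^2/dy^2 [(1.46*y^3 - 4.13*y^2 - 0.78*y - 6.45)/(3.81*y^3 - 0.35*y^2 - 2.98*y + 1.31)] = (-5.6843418860808e-14*y^7 - 116.009166*y^6 + 31.52394*y^5 - 1486.096596*y^4 + 444.184342*y^3 + 435.809088*y^2 + 165.678726*y - 140.736724)/(55.306341*y^9 - 15.241905*y^8 - 128.373759*y^7 + 80.848378*y^6 + 89.926512*y^5 - 98.083863*y^4 + 1.349411*y^3 + 33.098067*y^2 - 15.341934*y + 2.248091)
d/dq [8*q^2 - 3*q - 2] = 16*q - 3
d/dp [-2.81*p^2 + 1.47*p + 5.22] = 1.47 - 5.62*p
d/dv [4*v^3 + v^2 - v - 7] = 12*v^2 + 2*v - 1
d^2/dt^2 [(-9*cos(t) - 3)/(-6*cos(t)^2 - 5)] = (-432*(1 - cos(t)^2)^2 - 324*cos(t)^5 + 2268*cos(t)^3 + 144*cos(t)^2 - 1845*cos(t) + 252)/(6*cos(t)^2 + 5)^3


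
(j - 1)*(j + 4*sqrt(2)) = j^2 - j + 4*sqrt(2)*j - 4*sqrt(2)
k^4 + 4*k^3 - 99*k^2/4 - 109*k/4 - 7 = (k - 4)*(k + 1/2)^2*(k + 7)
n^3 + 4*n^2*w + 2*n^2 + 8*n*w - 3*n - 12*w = (n - 1)*(n + 3)*(n + 4*w)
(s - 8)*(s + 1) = s^2 - 7*s - 8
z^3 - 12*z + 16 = (z - 2)^2*(z + 4)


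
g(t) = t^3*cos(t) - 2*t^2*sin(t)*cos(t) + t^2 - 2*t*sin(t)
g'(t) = -t^3*sin(t) + 2*t^2*sin(t)^2 - 2*t^2*cos(t)^2 + 3*t^2*cos(t) - 4*t*sin(t)*cos(t) - 2*t*cos(t) + 2*t - 2*sin(t)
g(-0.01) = -0.00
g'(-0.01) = 0.02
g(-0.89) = -0.26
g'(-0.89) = 0.43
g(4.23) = -24.43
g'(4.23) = 69.74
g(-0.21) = -0.03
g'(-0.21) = 0.28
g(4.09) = -32.36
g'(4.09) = 43.87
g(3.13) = -20.71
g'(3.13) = -36.69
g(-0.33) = -0.07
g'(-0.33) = 0.33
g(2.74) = -8.17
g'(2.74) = -25.51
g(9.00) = -529.80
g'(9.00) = -581.72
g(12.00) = 1745.46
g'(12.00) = 1196.13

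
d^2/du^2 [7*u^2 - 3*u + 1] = 14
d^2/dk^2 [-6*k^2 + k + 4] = -12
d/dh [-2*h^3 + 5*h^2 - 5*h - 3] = -6*h^2 + 10*h - 5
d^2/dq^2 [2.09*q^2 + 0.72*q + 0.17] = 4.18000000000000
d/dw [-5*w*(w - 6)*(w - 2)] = -15*w^2 + 80*w - 60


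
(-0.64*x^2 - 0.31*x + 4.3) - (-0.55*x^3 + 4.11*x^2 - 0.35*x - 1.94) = 0.55*x^3 - 4.75*x^2 + 0.04*x + 6.24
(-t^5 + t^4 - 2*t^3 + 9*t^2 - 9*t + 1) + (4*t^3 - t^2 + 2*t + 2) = -t^5 + t^4 + 2*t^3 + 8*t^2 - 7*t + 3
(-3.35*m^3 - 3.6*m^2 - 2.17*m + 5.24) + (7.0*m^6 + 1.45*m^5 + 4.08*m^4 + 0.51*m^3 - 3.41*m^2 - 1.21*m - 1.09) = 7.0*m^6 + 1.45*m^5 + 4.08*m^4 - 2.84*m^3 - 7.01*m^2 - 3.38*m + 4.15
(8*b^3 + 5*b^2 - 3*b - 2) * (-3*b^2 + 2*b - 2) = -24*b^5 + b^4 + 3*b^3 - 10*b^2 + 2*b + 4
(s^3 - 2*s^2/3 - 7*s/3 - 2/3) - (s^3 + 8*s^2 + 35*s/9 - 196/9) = -26*s^2/3 - 56*s/9 + 190/9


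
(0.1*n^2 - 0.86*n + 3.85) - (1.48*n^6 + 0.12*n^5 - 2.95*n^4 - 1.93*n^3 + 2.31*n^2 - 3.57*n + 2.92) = -1.48*n^6 - 0.12*n^5 + 2.95*n^4 + 1.93*n^3 - 2.21*n^2 + 2.71*n + 0.93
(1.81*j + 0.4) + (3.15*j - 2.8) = 4.96*j - 2.4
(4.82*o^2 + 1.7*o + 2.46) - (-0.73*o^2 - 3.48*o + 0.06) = 5.55*o^2 + 5.18*o + 2.4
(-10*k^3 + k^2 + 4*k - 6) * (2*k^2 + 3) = -20*k^5 + 2*k^4 - 22*k^3 - 9*k^2 + 12*k - 18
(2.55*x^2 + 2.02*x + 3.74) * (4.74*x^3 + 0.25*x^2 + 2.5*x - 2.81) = 12.087*x^5 + 10.2123*x^4 + 24.6076*x^3 - 1.1805*x^2 + 3.6738*x - 10.5094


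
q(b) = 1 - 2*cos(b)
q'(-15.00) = -1.30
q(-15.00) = 2.52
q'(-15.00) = -1.30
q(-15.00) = 2.52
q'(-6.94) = -1.22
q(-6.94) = -0.58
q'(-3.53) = 0.76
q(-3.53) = 2.85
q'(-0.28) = -0.55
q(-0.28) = -0.92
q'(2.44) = 1.29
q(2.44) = 2.53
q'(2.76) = 0.74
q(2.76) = 2.86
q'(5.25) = -1.72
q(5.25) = -0.02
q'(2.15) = 1.67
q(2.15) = 2.09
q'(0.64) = 1.19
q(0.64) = -0.60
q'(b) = 2*sin(b)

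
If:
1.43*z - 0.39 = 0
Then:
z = 0.27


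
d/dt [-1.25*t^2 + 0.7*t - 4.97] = 0.7 - 2.5*t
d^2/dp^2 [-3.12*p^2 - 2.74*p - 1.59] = -6.24000000000000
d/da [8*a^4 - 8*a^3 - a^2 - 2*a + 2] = 32*a^3 - 24*a^2 - 2*a - 2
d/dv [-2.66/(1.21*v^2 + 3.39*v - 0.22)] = (6.4372*v + 9.0174)/(1.21*v^2 + 3.39*v - 0.22)^2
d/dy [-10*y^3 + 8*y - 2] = 8 - 30*y^2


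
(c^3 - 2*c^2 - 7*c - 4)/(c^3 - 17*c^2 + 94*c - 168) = (c^2 + 2*c + 1)/(c^2 - 13*c + 42)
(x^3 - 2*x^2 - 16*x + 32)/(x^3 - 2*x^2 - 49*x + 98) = (x^2 - 16)/(x^2 - 49)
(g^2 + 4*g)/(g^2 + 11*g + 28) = g/(g + 7)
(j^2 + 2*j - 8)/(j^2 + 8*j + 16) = (j - 2)/(j + 4)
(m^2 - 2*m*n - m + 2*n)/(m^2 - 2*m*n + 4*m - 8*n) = (m - 1)/(m + 4)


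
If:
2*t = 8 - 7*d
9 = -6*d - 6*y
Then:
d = -y - 3/2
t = 7*y/2 + 37/4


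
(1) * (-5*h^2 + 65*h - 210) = -5*h^2 + 65*h - 210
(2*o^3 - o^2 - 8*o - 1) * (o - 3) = 2*o^4 - 7*o^3 - 5*o^2 + 23*o + 3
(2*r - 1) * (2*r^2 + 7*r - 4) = 4*r^3 + 12*r^2 - 15*r + 4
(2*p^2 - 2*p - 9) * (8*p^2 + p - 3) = 16*p^4 - 14*p^3 - 80*p^2 - 3*p + 27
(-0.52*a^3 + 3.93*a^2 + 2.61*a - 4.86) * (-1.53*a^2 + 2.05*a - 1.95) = 0.7956*a^5 - 7.0789*a^4 + 5.0772*a^3 + 5.1228*a^2 - 15.0525*a + 9.477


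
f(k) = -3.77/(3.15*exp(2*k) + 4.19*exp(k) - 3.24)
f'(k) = -3.77*(-6.3*exp(2*k) - 4.19*exp(k))/(3.15*exp(2*k) + 4.19*exp(k) - 3.24)^2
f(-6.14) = 1.17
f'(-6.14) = 0.00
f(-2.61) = 1.29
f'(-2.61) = 0.15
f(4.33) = -0.00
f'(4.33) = 0.00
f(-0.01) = -0.94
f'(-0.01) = 2.44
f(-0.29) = -2.27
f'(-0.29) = 9.13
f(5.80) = -0.00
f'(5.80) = 0.00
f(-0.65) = 19.42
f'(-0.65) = 390.48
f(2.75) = -0.00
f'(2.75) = 0.01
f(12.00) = 0.00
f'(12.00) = 0.00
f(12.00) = 0.00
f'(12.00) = 0.00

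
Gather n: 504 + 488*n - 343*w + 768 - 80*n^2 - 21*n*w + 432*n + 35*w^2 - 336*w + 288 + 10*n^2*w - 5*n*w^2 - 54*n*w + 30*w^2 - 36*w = n^2*(10*w - 80) + n*(-5*w^2 - 75*w + 920) + 65*w^2 - 715*w + 1560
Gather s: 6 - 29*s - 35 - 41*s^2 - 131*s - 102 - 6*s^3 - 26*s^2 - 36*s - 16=-6*s^3 - 67*s^2 - 196*s - 147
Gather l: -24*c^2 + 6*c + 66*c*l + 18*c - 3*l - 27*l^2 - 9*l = -24*c^2 + 24*c - 27*l^2 + l*(66*c - 12)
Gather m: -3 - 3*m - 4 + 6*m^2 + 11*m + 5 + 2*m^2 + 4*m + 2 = 8*m^2 + 12*m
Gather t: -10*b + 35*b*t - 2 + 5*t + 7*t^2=-10*b + 7*t^2 + t*(35*b + 5) - 2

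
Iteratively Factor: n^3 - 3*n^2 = (n)*(n^2 - 3*n) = n*(n - 3)*(n)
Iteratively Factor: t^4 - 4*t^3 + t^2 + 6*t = (t - 2)*(t^3 - 2*t^2 - 3*t) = t*(t - 2)*(t^2 - 2*t - 3) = t*(t - 3)*(t - 2)*(t + 1)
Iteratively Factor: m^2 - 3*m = (m)*(m - 3)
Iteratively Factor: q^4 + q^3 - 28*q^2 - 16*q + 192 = (q - 3)*(q^3 + 4*q^2 - 16*q - 64) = (q - 3)*(q + 4)*(q^2 - 16) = (q - 3)*(q + 4)^2*(q - 4)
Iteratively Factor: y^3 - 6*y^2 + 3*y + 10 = (y - 5)*(y^2 - y - 2) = (y - 5)*(y - 2)*(y + 1)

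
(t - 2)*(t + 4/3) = t^2 - 2*t/3 - 8/3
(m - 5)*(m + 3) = m^2 - 2*m - 15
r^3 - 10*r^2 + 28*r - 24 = (r - 6)*(r - 2)^2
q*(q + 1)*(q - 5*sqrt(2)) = q^3 - 5*sqrt(2)*q^2 + q^2 - 5*sqrt(2)*q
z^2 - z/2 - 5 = (z - 5/2)*(z + 2)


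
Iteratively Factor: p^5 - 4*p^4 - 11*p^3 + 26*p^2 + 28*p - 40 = (p - 2)*(p^4 - 2*p^3 - 15*p^2 - 4*p + 20) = (p - 5)*(p - 2)*(p^3 + 3*p^2 - 4) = (p - 5)*(p - 2)*(p + 2)*(p^2 + p - 2) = (p - 5)*(p - 2)*(p - 1)*(p + 2)*(p + 2)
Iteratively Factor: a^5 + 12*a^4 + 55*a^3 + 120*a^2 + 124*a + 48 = (a + 3)*(a^4 + 9*a^3 + 28*a^2 + 36*a + 16) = (a + 2)*(a + 3)*(a^3 + 7*a^2 + 14*a + 8) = (a + 1)*(a + 2)*(a + 3)*(a^2 + 6*a + 8) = (a + 1)*(a + 2)*(a + 3)*(a + 4)*(a + 2)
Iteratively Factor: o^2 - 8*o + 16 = (o - 4)*(o - 4)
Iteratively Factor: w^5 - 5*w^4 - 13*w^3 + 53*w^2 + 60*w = (w + 1)*(w^4 - 6*w^3 - 7*w^2 + 60*w) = (w + 1)*(w + 3)*(w^3 - 9*w^2 + 20*w) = (w - 5)*(w + 1)*(w + 3)*(w^2 - 4*w) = w*(w - 5)*(w + 1)*(w + 3)*(w - 4)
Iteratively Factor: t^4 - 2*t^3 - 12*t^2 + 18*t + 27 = (t - 3)*(t^3 + t^2 - 9*t - 9) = (t - 3)^2*(t^2 + 4*t + 3) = (t - 3)^2*(t + 1)*(t + 3)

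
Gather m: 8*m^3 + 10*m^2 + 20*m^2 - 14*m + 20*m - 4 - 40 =8*m^3 + 30*m^2 + 6*m - 44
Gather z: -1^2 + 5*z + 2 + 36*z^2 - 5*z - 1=36*z^2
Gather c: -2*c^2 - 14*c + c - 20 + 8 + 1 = -2*c^2 - 13*c - 11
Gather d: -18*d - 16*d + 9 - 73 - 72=-34*d - 136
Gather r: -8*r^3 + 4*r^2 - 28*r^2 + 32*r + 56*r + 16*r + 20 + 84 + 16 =-8*r^3 - 24*r^2 + 104*r + 120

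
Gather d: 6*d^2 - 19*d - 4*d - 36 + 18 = 6*d^2 - 23*d - 18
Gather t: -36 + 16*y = 16*y - 36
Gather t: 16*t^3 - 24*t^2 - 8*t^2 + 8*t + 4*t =16*t^3 - 32*t^2 + 12*t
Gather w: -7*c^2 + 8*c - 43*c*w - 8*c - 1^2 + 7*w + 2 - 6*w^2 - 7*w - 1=-7*c^2 - 43*c*w - 6*w^2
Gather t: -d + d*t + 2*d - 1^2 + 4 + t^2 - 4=d*t + d + t^2 - 1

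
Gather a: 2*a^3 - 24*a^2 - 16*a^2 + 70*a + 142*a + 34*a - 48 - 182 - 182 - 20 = 2*a^3 - 40*a^2 + 246*a - 432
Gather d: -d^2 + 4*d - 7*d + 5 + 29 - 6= -d^2 - 3*d + 28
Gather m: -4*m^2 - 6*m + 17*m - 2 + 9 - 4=-4*m^2 + 11*m + 3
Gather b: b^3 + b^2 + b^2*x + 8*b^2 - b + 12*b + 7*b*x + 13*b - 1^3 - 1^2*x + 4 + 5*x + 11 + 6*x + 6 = b^3 + b^2*(x + 9) + b*(7*x + 24) + 10*x + 20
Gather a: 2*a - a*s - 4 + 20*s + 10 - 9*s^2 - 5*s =a*(2 - s) - 9*s^2 + 15*s + 6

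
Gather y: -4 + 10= 6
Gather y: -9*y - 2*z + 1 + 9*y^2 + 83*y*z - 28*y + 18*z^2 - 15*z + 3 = 9*y^2 + y*(83*z - 37) + 18*z^2 - 17*z + 4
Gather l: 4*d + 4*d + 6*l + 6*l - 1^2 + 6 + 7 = 8*d + 12*l + 12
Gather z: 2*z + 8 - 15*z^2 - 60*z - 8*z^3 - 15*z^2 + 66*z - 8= -8*z^3 - 30*z^2 + 8*z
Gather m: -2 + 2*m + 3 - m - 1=m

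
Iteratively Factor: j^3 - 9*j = (j)*(j^2 - 9) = j*(j - 3)*(j + 3)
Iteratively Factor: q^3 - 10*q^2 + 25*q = (q - 5)*(q^2 - 5*q) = (q - 5)^2*(q)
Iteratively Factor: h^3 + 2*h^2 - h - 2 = (h - 1)*(h^2 + 3*h + 2) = (h - 1)*(h + 2)*(h + 1)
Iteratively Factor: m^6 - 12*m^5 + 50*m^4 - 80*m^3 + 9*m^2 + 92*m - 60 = (m - 1)*(m^5 - 11*m^4 + 39*m^3 - 41*m^2 - 32*m + 60) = (m - 1)*(m + 1)*(m^4 - 12*m^3 + 51*m^2 - 92*m + 60) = (m - 2)*(m - 1)*(m + 1)*(m^3 - 10*m^2 + 31*m - 30) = (m - 5)*(m - 2)*(m - 1)*(m + 1)*(m^2 - 5*m + 6) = (m - 5)*(m - 2)^2*(m - 1)*(m + 1)*(m - 3)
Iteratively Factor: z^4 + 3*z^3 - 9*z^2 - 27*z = (z + 3)*(z^3 - 9*z) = (z - 3)*(z + 3)*(z^2 + 3*z) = (z - 3)*(z + 3)^2*(z)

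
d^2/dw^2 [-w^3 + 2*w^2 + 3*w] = 4 - 6*w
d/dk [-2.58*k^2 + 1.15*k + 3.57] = 1.15 - 5.16*k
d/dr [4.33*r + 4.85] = 4.33000000000000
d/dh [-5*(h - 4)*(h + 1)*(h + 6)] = -15*h^2 - 30*h + 110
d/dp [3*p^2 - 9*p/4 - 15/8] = 6*p - 9/4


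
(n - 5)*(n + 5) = n^2 - 25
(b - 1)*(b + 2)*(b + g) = b^3 + b^2*g + b^2 + b*g - 2*b - 2*g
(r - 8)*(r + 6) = r^2 - 2*r - 48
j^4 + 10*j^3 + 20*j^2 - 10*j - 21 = (j - 1)*(j + 1)*(j + 3)*(j + 7)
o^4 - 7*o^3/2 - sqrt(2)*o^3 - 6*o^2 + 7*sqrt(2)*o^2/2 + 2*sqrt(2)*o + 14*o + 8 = (o - 4)*(o + 1/2)*(o - 2*sqrt(2))*(o + sqrt(2))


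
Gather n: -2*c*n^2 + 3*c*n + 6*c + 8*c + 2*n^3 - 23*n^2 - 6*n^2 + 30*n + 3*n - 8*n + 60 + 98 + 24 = 14*c + 2*n^3 + n^2*(-2*c - 29) + n*(3*c + 25) + 182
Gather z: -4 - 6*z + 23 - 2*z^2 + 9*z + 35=-2*z^2 + 3*z + 54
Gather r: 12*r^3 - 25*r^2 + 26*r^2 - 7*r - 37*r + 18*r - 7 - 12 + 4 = 12*r^3 + r^2 - 26*r - 15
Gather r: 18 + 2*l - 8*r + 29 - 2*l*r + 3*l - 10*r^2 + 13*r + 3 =5*l - 10*r^2 + r*(5 - 2*l) + 50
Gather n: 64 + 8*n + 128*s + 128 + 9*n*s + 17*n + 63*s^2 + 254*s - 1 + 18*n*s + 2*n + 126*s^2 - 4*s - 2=n*(27*s + 27) + 189*s^2 + 378*s + 189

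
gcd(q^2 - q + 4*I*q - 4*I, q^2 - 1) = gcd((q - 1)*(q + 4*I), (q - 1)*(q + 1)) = q - 1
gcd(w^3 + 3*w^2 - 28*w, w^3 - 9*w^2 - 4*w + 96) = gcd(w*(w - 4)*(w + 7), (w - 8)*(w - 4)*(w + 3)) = w - 4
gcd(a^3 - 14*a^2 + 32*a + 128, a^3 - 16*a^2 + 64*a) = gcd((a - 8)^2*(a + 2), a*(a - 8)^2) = a^2 - 16*a + 64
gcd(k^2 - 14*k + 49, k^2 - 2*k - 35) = k - 7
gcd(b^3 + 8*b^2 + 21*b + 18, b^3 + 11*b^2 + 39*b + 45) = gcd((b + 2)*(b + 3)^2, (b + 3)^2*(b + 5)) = b^2 + 6*b + 9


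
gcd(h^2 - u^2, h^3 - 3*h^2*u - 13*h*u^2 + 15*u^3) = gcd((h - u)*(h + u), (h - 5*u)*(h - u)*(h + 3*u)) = -h + u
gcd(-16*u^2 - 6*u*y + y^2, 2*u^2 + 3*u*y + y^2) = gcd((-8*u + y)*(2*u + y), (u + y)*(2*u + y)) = 2*u + y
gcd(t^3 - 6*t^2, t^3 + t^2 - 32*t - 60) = t - 6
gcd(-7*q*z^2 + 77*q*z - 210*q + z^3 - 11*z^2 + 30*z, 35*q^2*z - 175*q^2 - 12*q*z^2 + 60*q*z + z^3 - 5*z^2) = -7*q*z + 35*q + z^2 - 5*z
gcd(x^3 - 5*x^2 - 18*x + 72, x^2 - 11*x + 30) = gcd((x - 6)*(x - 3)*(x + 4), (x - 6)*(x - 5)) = x - 6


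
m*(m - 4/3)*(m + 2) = m^3 + 2*m^2/3 - 8*m/3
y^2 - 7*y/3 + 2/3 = (y - 2)*(y - 1/3)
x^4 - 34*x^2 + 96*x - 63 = (x - 3)^2*(x - 1)*(x + 7)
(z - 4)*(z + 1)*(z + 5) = z^3 + 2*z^2 - 19*z - 20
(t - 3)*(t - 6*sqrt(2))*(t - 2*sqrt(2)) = t^3 - 8*sqrt(2)*t^2 - 3*t^2 + 24*t + 24*sqrt(2)*t - 72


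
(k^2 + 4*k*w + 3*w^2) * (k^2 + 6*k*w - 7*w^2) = k^4 + 10*k^3*w + 20*k^2*w^2 - 10*k*w^3 - 21*w^4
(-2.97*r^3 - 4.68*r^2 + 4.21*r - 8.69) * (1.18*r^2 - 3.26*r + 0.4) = -3.5046*r^5 + 4.1598*r^4 + 19.0366*r^3 - 25.8508*r^2 + 30.0134*r - 3.476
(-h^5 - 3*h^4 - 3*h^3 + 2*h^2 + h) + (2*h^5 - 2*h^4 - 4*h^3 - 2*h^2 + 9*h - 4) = h^5 - 5*h^4 - 7*h^3 + 10*h - 4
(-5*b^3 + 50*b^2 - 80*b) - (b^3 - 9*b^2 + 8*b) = -6*b^3 + 59*b^2 - 88*b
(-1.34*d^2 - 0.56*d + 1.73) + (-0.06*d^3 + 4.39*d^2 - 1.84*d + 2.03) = -0.06*d^3 + 3.05*d^2 - 2.4*d + 3.76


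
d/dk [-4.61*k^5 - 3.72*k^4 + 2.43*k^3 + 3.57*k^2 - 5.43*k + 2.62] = -23.05*k^4 - 14.88*k^3 + 7.29*k^2 + 7.14*k - 5.43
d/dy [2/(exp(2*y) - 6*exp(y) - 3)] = 4*(3 - exp(y))*exp(y)/(-exp(2*y) + 6*exp(y) + 3)^2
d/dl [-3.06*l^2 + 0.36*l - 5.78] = 0.36 - 6.12*l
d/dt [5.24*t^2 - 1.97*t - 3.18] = 10.48*t - 1.97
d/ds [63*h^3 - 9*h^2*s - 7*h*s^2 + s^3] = -9*h^2 - 14*h*s + 3*s^2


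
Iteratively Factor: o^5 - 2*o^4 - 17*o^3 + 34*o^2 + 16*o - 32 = (o - 1)*(o^4 - o^3 - 18*o^2 + 16*o + 32) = (o - 1)*(o + 4)*(o^3 - 5*o^2 + 2*o + 8) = (o - 4)*(o - 1)*(o + 4)*(o^2 - o - 2) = (o - 4)*(o - 1)*(o + 1)*(o + 4)*(o - 2)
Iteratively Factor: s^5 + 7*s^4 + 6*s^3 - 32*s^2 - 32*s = (s + 1)*(s^4 + 6*s^3 - 32*s) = (s - 2)*(s + 1)*(s^3 + 8*s^2 + 16*s) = (s - 2)*(s + 1)*(s + 4)*(s^2 + 4*s) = s*(s - 2)*(s + 1)*(s + 4)*(s + 4)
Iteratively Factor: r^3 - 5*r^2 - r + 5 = (r - 5)*(r^2 - 1) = (r - 5)*(r + 1)*(r - 1)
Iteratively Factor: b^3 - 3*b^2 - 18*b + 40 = (b + 4)*(b^2 - 7*b + 10) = (b - 2)*(b + 4)*(b - 5)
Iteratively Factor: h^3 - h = (h - 1)*(h^2 + h) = h*(h - 1)*(h + 1)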